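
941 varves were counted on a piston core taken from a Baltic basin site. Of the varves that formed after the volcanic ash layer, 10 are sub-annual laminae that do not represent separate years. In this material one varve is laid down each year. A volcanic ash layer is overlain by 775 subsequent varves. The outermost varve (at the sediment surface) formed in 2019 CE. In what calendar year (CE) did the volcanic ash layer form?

775 varves post-date the volcanic ash layer.
Excluding 10 false varves: 775 − 10 = 765.
The varve at the sediment surface is 2019 CE, so the volcanic ash layer dates to 2019 − 765 = 1254 CE.

1254 CE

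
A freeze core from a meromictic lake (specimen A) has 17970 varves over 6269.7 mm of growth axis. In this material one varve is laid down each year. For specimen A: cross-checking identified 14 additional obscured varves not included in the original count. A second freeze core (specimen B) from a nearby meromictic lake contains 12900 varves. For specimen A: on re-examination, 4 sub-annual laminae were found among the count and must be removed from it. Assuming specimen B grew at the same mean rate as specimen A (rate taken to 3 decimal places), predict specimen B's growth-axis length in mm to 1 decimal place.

Specimen A: after corrections the count is 17970 − 4 + 14 = 17980 varves.
A: Mean rate = 6269.7 mm / 17980 years ≈ 0.349 mm per year.
For B, 0.349 mm/year × 12900 years = 4502.1 mm.

4502.1 mm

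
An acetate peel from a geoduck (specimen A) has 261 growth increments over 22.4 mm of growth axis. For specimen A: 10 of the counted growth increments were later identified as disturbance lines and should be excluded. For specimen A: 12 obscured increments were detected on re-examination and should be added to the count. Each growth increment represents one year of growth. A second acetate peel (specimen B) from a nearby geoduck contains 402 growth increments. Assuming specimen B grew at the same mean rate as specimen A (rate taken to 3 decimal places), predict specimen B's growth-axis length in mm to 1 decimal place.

Specimen A: correcting the raw count gives 261 − 10 + 12 = 263 true growth increments.
A: Extension rate ≈ 22.4 / 263 = 0.085 mm/yr.
For B, 0.085 mm/year × 402 years = 34.2 mm.

34.2 mm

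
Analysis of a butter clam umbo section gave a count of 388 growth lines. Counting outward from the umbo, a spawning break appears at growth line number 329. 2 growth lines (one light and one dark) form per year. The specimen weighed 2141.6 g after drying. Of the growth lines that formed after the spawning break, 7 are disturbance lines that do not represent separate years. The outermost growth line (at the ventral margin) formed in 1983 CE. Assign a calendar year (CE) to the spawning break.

The spawning break sits at growth line 329 from the umbo, so 388 − 329 = 59 growth lines formed after it.
59 − 7 false = 52 true growth lines after the spawning break.
With 2 growth lines per year, 52 / 2 = 26 years.
1983 − 26 = 1957 CE.

1957 CE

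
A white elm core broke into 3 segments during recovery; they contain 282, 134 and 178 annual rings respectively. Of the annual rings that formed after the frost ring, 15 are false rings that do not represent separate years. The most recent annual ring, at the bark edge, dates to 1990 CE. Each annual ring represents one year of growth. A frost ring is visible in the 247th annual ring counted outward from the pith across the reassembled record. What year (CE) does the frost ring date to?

1658 CE

Total annual rings = 282 + 134 + 178 = 594.
594 − 247 = 347 annual rings lie beyond the frost ring toward the bark edge.
347 − 15 false = 332 true annual rings after the frost ring.
1990 − 332 = 1658 CE.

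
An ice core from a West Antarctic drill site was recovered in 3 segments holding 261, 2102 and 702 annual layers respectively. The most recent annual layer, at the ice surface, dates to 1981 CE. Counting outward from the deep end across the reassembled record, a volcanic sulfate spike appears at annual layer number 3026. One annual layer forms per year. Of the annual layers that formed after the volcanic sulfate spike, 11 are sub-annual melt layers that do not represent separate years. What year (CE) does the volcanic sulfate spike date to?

Total annual layers = 261 + 2102 + 702 = 3065.
3065 − 3026 = 39 annual layers lie beyond the volcanic sulfate spike toward the ice surface.
Removing the 11 false annual layers leaves 39 − 11 = 28 true annual layers beyond the volcanic sulfate spike.
1981 − 28 = 1953 CE.

1953 CE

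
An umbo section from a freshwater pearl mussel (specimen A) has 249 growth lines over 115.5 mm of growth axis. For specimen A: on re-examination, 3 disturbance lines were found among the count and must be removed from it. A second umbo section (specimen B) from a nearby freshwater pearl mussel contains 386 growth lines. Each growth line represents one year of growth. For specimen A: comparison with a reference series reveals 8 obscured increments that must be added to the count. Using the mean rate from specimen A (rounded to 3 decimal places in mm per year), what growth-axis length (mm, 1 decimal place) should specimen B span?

Specimen A: adjusted count: 249 − 3 + 8 = 254 growth lines.
A: Mean rate = 115.5 mm / 254 years ≈ 0.455 mm/year.
Length of B = 0.455 × 386 = 175.6 mm.

175.6 mm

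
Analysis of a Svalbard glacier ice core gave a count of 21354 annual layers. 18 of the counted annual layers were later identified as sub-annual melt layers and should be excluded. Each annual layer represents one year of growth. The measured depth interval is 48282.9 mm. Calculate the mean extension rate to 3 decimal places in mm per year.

2.263 mm per year

True annual layer count = 21354 − 18 = 21336.
Extension rate ≈ 48282.9 / 21336 = 2.263 mm per year.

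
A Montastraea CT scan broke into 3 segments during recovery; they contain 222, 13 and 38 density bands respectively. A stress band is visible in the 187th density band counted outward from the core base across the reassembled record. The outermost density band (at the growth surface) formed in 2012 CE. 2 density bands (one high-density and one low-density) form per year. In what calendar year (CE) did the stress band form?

1969 CE

Total density bands = 222 + 13 + 38 = 273.
Between density band 187 and the growth surface there are 273 − 187 = 86 density bands.
Dividing by 2 density bands per year: 86 / 2 = 43 years.
The density band at the growth surface is 2012 CE, so the stress band dates to 2012 − 43 = 1969 CE.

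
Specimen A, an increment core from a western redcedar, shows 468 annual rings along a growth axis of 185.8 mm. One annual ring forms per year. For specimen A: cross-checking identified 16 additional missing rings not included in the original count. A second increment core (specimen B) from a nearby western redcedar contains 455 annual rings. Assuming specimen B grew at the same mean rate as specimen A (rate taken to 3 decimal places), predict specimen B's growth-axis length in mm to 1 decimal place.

174.7 mm

Specimen A: after corrections the count is 468 + 16 = 484 annual rings.
A: 185.8 mm over 484 years gives 185.8 / 484 ≈ 0.384 mm/yr.
Length of B = 0.384 × 455 = 174.7 mm.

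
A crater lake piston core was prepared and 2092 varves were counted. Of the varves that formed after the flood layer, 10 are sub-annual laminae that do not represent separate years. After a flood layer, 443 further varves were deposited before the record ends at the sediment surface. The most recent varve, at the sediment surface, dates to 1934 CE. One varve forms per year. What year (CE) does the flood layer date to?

443 varves formed after the flood layer.
443 − 10 false = 433 true varves after the flood layer.
The varve at the sediment surface is 1934 CE, so the flood layer dates to 1934 − 433 = 1501 CE.

1501 CE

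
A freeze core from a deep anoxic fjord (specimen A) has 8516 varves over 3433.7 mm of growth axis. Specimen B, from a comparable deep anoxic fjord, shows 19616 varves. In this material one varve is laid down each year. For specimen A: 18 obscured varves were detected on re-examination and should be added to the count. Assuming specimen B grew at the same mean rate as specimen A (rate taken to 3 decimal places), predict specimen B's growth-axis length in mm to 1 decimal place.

7885.6 mm

Specimen A: after corrections the count is 8516 + 18 = 8534 varves.
A: Mean rate = 3433.7 mm / 8534 years ≈ 0.402 mm/year.
B's length ≈ 0.402 × 19616 = 7885.6 mm.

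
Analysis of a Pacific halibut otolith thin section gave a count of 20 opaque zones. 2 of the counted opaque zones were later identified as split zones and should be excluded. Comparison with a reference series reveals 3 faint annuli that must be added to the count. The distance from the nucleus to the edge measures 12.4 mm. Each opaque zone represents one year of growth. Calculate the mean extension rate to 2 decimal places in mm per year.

0.59 mm per year

Correcting the raw count gives 20 − 2 + 3 = 21 true opaque zones.
12.4 mm over 21 years gives 12.4 / 21 ≈ 0.59 mm per year.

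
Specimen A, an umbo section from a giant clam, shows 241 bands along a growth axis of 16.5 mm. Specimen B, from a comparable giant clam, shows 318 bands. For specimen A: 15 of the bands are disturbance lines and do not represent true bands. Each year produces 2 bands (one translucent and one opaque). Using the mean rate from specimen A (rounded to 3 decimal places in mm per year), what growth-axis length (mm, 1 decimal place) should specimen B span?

Specimen A: after corrections the count is 241 − 15 = 226 bands.
Specimen A: with 2 bands per year, 226 / 2 = 113 years.
A: Mean rate = 16.5 mm / 113 years ≈ 0.146 mm/yr.
Specimen B: 318 bands at 2 per year is 318 / 2 = 159 years. B's length ≈ 0.146 × 159 = 23.2 mm.

23.2 mm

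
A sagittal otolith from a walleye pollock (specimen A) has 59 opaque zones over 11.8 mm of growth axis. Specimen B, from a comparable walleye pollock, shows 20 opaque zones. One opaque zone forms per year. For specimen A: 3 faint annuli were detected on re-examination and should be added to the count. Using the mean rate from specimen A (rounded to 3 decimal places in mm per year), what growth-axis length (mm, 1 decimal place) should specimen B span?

3.8 mm

Specimen A: correcting the raw count gives 59 + 3 = 62 true opaque zones.
A: Mean rate = 11.8 mm / 62 years ≈ 0.190 mm/yr.
B's length ≈ 0.190 × 20 = 3.8 mm.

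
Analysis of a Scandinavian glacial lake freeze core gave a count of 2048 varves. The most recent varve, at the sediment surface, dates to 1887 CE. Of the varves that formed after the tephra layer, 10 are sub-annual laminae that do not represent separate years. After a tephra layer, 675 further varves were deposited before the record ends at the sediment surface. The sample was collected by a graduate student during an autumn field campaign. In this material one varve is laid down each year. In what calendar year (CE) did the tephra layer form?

675 varves post-date the tephra layer.
Excluding 10 false varves: 675 − 10 = 665.
1887 − 665 = 1222 CE.

1222 CE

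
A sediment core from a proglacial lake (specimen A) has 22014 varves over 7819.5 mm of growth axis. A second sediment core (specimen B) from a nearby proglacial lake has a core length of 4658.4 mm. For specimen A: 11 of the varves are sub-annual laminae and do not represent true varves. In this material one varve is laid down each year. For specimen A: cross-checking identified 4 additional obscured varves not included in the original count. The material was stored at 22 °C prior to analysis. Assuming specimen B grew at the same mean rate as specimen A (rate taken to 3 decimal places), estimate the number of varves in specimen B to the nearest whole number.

13122 varves

Specimen A: adjusted count: 22014 − 11 + 4 = 22007 varves.
A: Extension rate ≈ 7819.5 / 22007 = 0.355 mm/yr.
For B, 4658.4 / 0.355 = 13122.25 years ≈ 13122 varves.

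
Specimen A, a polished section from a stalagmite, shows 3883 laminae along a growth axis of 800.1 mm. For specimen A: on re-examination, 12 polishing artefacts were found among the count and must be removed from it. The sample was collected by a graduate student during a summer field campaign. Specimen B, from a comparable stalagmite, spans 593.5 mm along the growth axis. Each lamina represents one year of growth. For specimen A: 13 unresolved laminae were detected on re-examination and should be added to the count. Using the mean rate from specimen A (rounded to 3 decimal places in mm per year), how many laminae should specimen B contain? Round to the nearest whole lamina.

2881 laminae

Specimen A: after corrections the count is 3883 − 12 + 13 = 3884 laminae.
A: Extension rate ≈ 800.1 / 3884 = 0.206 mm per year.
B spans 593.5 / 0.206 = 2881.07 years ≈ 2881 laminae.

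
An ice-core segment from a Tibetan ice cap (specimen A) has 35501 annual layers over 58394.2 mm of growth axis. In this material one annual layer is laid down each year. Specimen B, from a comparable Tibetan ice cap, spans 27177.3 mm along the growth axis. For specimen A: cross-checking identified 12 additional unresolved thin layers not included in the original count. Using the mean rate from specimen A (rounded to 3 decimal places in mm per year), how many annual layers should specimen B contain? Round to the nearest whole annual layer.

Specimen A: after corrections the count is 35501 + 12 = 35513 annual layers.
A: Extension rate ≈ 58394.2 / 35513 = 1.644 mm/year.
Specimen B: 27177.3 mm / 1.644 mm per year = 16531.20 years ≈ 16531 annual layers.

16531 annual layers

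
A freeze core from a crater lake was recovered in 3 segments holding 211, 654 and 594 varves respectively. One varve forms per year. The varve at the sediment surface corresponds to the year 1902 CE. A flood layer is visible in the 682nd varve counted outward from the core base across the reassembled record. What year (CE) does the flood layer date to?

1125 CE

Total varves = 211 + 654 + 594 = 1459.
The flood layer sits at varve 682 from the core base, so 1459 − 682 = 777 varves formed after it.
1902 − 777 = 1125 CE.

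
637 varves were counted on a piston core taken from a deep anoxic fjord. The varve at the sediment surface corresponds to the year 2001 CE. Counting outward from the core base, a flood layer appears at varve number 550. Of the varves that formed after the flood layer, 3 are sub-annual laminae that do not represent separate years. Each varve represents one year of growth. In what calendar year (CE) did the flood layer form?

1917 CE

Between varve 550 and the sediment surface there are 637 − 550 = 87 varves.
Removing the 3 false varves leaves 87 − 3 = 84 true varves beyond the flood layer.
The varve at the sediment surface is 2001 CE, so the flood layer dates to 2001 − 84 = 1917 CE.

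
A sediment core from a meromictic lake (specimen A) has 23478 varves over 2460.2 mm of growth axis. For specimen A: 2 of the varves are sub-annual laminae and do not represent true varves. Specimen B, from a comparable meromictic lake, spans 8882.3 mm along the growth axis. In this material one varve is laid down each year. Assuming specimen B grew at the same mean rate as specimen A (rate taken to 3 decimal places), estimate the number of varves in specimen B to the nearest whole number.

84593 varves

Specimen A: after corrections the count is 23478 − 2 = 23476 varves.
A: 2460.2 mm over 23476 years gives 2460.2 / 23476 ≈ 0.105 mm/year.
Specimen B: 8882.3 mm / 0.105 mm per year = 84593.33 years ≈ 84593 varves.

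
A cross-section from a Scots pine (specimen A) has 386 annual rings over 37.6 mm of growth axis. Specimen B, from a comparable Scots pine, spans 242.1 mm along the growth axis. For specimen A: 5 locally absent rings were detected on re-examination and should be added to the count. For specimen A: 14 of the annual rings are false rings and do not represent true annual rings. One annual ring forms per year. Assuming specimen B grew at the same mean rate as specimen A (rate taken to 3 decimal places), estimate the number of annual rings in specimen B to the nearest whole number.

Specimen A: correcting the raw count gives 386 − 14 + 5 = 377 true annual rings.
A: 37.6 mm over 377 years gives 37.6 / 377 ≈ 0.100 mm/year.
Specimen B: 242.1 mm / 0.100 mm per year = 2421.00 years ≈ 2421 annual rings.

2421 annual rings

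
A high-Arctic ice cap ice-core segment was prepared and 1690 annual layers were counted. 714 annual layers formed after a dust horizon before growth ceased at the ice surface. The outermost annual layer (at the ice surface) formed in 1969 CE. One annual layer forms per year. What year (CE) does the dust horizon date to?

1255 CE

714 annual layers formed after the dust horizon.
1969 − 714 = 1255 CE.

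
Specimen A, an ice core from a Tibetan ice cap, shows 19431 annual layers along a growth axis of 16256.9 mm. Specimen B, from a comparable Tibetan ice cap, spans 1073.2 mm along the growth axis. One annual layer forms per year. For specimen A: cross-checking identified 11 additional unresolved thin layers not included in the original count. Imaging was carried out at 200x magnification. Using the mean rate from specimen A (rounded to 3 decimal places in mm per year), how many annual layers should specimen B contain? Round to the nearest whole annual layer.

1284 annual layers

Specimen A: true annual layer count = 19431 + 11 = 19442.
A: Mean rate = 16256.9 mm / 19442 years ≈ 0.836 mm per year.
B spans 1073.2 / 0.836 = 1283.73 years ≈ 1284 annual layers.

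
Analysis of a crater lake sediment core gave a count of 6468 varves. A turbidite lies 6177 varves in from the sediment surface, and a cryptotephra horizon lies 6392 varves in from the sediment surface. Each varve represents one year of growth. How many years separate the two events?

215 yr

Separation: 6392 − 6177 = 215 varves.
At one varve per year, 215 years elapsed between them.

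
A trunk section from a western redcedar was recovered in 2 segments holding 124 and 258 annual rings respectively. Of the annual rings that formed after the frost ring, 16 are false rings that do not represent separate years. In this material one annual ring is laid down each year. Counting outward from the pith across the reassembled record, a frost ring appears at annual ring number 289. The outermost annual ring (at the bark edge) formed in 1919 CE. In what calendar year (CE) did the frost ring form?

Total annual rings = 124 + 258 = 382.
Between annual ring 289 and the bark edge there are 382 − 289 = 93 annual rings.
93 − 16 false = 77 true annual rings after the frost ring.
Counting back 77 years from 1919 CE places the frost ring in 1919 − 77 = 1842 CE.

1842 CE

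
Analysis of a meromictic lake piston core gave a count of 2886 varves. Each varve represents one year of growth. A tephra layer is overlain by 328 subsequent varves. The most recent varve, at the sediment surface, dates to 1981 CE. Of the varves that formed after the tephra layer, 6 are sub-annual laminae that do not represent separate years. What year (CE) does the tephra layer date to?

328 varves post-date the tephra layer.
Excluding 6 false varves: 328 − 6 = 322.
Counting back 322 years from 1981 CE places the tephra layer in 1981 − 322 = 1659 CE.

1659 CE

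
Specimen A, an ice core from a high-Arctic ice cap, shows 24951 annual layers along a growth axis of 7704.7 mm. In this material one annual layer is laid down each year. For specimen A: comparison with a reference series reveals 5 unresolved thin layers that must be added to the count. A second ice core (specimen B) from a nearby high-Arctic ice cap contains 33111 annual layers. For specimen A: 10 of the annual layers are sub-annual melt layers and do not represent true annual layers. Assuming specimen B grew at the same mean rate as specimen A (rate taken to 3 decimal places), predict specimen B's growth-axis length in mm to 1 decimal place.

10231.3 mm

Specimen A: after corrections the count is 24951 − 10 + 5 = 24946 annual layers.
A: Extension rate ≈ 7704.7 / 24946 = 0.309 mm/year.
Length of B = 0.309 × 33111 = 10231.3 mm.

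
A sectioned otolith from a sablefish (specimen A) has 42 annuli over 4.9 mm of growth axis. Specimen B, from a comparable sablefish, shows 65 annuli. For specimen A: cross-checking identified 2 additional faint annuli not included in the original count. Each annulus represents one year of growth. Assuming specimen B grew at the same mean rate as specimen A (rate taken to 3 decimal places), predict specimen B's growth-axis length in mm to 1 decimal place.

7.2 mm

Specimen A: correcting the raw count gives 42 + 2 = 44 true annuli.
A: Extension rate ≈ 4.9 / 44 = 0.111 mm per year.
B's length ≈ 0.111 × 65 = 7.2 mm.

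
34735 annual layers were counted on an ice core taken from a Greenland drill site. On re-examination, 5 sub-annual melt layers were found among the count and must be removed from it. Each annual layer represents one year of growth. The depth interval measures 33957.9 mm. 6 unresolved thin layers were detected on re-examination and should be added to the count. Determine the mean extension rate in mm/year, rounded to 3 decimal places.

True annual layer count = 34735 − 5 + 6 = 34736.
Mean rate = 33957.9 mm / 34736 years ≈ 0.978 mm/year.

0.978 mm/year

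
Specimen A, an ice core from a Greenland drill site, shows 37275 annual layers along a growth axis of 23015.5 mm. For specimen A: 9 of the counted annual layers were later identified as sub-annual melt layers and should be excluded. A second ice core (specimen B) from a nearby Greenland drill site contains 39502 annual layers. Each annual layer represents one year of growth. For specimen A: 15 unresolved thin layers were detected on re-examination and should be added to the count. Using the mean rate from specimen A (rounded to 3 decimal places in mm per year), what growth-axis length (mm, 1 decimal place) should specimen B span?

24372.7 mm

Specimen A: after corrections the count is 37275 − 9 + 15 = 37281 annual layers.
A: Extension rate ≈ 23015.5 / 37281 = 0.617 mm/year.
B's length ≈ 0.617 × 39502 = 24372.7 mm.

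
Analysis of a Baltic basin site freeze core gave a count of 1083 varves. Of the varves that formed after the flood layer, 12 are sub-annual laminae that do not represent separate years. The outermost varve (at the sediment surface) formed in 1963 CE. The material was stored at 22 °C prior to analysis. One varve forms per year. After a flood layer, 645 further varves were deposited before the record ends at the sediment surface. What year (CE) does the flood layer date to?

1330 CE

645 varves post-date the flood layer.
645 − 12 false = 633 true varves after the flood layer.
1963 − 633 = 1330 CE.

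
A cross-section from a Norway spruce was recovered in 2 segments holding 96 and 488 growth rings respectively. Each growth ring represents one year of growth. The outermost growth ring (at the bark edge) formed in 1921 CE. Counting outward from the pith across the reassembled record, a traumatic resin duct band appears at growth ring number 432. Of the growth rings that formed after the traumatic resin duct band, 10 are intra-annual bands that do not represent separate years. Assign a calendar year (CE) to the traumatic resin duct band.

Total growth rings = 96 + 488 = 584.
The traumatic resin duct band sits at growth ring 432 from the pith, so 584 − 432 = 152 growth rings formed after it.
Removing the 10 false growth rings leaves 152 − 10 = 142 true growth rings beyond the traumatic resin duct band.
The growth ring at the bark edge is 1921 CE, so the traumatic resin duct band dates to 1921 − 142 = 1779 CE.

1779 CE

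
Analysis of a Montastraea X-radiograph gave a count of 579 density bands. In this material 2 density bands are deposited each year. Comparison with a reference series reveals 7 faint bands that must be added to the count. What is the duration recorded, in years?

293 yr

Adjusted count: 579 + 7 = 586 density bands.
With 2 density bands per year, 586 / 2 = 293 years.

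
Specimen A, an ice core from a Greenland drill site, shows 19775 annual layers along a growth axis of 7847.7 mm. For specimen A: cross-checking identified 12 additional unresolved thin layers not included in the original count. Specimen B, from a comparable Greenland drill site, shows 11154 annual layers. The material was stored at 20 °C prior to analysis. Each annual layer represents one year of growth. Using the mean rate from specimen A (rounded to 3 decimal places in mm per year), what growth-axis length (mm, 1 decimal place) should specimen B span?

4428.1 mm

Specimen A: after corrections the count is 19775 + 12 = 19787 annual layers.
A: Mean rate = 7847.7 mm / 19787 years ≈ 0.397 mm/year.
For B, 0.397 mm/year × 11154 years = 4428.1 mm.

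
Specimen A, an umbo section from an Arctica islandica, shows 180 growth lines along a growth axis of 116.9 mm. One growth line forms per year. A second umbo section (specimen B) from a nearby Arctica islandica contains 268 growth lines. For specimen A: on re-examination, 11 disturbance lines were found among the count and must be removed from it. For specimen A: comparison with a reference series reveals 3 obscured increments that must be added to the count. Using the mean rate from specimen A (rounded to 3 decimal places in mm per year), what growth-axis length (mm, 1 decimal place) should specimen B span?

Specimen A: after corrections the count is 180 − 11 + 3 = 172 growth lines.
A: Extension rate ≈ 116.9 / 172 = 0.680 mm/year.
For B, 0.680 mm/year × 268 years = 182.2 mm.

182.2 mm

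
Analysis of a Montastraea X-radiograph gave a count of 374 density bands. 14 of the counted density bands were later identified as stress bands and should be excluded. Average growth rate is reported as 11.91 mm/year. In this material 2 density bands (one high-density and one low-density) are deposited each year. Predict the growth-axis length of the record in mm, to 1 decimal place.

2143.8 mm

Correcting the raw count gives 374 − 14 = 360 true density bands.
Dividing by 2 density bands per year: 360 / 2 = 180 years.
Length ≈ 11.91 × 180 = 2143.8 mm.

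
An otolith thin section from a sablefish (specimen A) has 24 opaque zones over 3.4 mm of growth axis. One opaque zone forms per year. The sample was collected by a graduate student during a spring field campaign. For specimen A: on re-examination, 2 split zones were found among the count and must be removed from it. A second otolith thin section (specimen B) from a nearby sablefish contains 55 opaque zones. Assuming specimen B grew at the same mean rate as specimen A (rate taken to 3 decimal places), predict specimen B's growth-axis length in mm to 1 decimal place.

8.5 mm

Specimen A: correcting the raw count gives 24 − 2 = 22 true opaque zones.
A: 3.4 mm over 22 years gives 3.4 / 22 ≈ 0.155 mm per year.
Length of B = 0.155 × 55 = 8.5 mm.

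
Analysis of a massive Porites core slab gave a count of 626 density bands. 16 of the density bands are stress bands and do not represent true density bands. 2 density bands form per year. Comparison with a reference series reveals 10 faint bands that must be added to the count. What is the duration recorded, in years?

310 years

Correcting the raw count gives 626 − 16 + 10 = 620 true density bands.
Dividing by 2 density bands per year: 620 / 2 = 310 years.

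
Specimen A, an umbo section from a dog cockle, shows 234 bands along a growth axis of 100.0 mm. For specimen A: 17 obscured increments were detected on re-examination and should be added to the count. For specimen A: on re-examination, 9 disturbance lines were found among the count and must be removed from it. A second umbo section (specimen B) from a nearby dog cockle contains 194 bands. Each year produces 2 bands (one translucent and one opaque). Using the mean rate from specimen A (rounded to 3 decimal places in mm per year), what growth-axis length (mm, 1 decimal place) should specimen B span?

80.1 mm

Specimen A: after corrections the count is 234 − 9 + 17 = 242 bands.
Specimen A: 242 bands at 2 per year is 242 / 2 = 121 years.
A: Extension rate ≈ 100.0 / 121 = 0.826 mm/yr.
Specimen B: dividing by 2 bands per year: 194 / 2 = 97 years. Length of B = 0.826 × 97 = 80.1 mm.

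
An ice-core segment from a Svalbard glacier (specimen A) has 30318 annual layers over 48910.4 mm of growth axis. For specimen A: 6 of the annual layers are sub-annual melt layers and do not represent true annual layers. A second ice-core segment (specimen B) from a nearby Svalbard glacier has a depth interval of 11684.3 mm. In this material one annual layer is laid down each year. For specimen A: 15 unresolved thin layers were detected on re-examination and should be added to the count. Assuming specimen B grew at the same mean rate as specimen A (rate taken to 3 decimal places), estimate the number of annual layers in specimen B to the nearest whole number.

Specimen A: adjusted count: 30318 − 6 + 15 = 30327 annual layers.
A: Extension rate ≈ 48910.4 / 30327 = 1.613 mm/year.
Specimen B: 11684.3 mm / 1.613 mm per year = 7243.83 years ≈ 7244 annual layers.

7244 annual layers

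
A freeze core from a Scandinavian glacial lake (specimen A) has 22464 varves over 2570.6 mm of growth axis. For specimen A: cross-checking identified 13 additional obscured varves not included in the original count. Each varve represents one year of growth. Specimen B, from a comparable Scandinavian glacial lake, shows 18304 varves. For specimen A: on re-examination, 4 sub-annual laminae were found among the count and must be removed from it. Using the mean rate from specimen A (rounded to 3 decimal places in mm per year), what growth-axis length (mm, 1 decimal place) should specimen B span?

Specimen A: adjusted count: 22464 − 4 + 13 = 22473 varves.
A: Mean rate = 2570.6 mm / 22473 years ≈ 0.114 mm/yr.
B's length ≈ 0.114 × 18304 = 2086.7 mm.

2086.7 mm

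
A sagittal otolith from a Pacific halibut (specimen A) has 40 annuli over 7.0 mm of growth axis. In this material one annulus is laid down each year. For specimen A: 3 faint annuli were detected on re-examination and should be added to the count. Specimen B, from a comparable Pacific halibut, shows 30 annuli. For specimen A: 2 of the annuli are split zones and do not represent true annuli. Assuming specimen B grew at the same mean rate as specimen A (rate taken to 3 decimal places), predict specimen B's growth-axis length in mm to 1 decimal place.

5.1 mm

Specimen A: after corrections the count is 40 − 2 + 3 = 41 annuli.
A: Mean rate = 7.0 mm / 41 years ≈ 0.171 mm/year.
Length of B = 0.171 × 30 = 5.1 mm.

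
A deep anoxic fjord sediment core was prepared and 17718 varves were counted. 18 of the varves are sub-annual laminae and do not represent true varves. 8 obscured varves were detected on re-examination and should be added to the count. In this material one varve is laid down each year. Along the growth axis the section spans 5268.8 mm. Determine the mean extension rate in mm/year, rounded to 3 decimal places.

0.298 mm/year

True varve count = 17718 − 18 + 8 = 17708.
Extension rate ≈ 5268.8 / 17708 = 0.298 mm/year.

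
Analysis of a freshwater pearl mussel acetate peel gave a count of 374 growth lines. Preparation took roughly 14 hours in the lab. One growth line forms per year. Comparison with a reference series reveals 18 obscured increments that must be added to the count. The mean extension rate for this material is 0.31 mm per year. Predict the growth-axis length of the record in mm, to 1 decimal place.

True growth line count = 374 + 18 = 392.
Predicted length = 0.31 mm/year × 392 years = 121.5 mm.

121.5 mm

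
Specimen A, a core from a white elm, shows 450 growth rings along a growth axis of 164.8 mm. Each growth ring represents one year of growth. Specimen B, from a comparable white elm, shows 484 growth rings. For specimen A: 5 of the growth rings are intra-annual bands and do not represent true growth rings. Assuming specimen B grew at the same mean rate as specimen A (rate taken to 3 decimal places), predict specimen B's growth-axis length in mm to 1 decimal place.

Specimen A: correcting the raw count gives 450 − 5 = 445 true growth rings.
A: Mean rate = 164.8 mm / 445 years ≈ 0.370 mm/yr.
B's length ≈ 0.370 × 484 = 179.1 mm.

179.1 mm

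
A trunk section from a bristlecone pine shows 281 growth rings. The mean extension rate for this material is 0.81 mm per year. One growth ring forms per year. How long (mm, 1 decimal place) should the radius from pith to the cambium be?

The record spans 281 years at 0.81 mm per year.
Predicted length = 0.81 mm/year × 281 years = 227.6 mm.

227.6 mm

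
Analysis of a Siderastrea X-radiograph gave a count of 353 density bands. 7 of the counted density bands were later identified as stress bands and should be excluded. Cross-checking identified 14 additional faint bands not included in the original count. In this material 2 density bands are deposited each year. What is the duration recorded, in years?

180 years

Correcting the raw count gives 353 − 7 + 14 = 360 true density bands.
Dividing by 2 density bands per year: 360 / 2 = 180 years.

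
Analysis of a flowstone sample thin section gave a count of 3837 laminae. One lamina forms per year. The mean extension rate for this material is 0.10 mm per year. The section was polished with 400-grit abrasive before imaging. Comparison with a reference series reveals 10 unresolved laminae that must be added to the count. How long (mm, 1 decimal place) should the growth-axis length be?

Correcting the raw count gives 3837 + 10 = 3847 true laminae.
Predicted length = 0.10 mm/year × 3847 years = 384.7 mm.

384.7 mm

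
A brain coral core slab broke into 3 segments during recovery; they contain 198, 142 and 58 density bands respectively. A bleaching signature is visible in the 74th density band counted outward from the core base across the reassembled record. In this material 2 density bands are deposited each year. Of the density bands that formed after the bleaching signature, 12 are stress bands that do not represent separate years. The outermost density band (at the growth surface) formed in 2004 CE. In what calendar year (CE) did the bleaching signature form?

1848 CE

Total density bands = 198 + 142 + 58 = 398.
398 − 74 = 324 density bands lie beyond the bleaching signature toward the growth surface.
Excluding 12 false density bands: 324 − 12 = 312.
312 density bands at 2 per year is 312 / 2 = 156 years.
Counting back 156 years from 2004 CE places the bleaching signature in 2004 − 156 = 1848 CE.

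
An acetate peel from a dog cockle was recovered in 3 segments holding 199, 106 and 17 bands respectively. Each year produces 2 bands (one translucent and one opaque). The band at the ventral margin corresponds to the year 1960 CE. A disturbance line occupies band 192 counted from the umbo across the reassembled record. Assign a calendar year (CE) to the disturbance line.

Total bands = 199 + 106 + 17 = 322.
The disturbance line sits at band 192 from the umbo, so 322 − 192 = 130 bands formed after it.
With 2 bands per year, 130 / 2 = 65 years.
Counting back 65 years from 1960 CE places the disturbance line in 1960 − 65 = 1895 CE.

1895 CE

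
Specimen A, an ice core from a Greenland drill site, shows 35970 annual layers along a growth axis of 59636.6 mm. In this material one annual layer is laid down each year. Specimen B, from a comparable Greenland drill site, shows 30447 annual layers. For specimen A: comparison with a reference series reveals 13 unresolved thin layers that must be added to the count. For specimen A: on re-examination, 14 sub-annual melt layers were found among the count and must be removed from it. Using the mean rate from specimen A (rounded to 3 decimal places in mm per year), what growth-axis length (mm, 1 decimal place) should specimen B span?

50481.1 mm

Specimen A: adjusted count: 35970 − 14 + 13 = 35969 annual layers.
A: 59636.6 mm over 35969 years gives 59636.6 / 35969 ≈ 1.658 mm per year.
Length of B = 1.658 × 30447 = 50481.1 mm.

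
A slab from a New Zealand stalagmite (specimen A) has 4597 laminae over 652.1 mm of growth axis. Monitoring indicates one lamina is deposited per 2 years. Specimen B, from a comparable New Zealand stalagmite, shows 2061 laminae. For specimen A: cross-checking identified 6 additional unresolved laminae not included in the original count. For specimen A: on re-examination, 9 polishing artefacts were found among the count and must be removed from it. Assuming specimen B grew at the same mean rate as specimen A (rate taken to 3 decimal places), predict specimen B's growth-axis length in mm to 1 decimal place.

Specimen A: adjusted count: 4597 − 9 + 6 = 4594 laminae.
Specimen A: at 2 years per lamina, 4594 × 2 = 9188 years.
A: 652.1 mm over 9188 years gives 652.1 / 9188 ≈ 0.071 mm/yr.
Specimen B: at 2 years per lamina, 2061 × 2 = 4122 years. Length of B = 0.071 × 4122 = 292.7 mm.

292.7 mm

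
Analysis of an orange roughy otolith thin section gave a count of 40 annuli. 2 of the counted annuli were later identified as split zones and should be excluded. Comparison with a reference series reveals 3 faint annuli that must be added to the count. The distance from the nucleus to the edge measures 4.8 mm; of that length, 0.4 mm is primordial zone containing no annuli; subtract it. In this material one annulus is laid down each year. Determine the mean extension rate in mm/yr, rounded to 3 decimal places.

0.107 mm/yr

Correcting the raw count gives 40 − 2 + 3 = 41 true annuli.
The growth record spans 4.8 − 0.4 = 4.4 mm.
4.4 mm over 41 years gives 4.4 / 41 ≈ 0.107 mm/yr.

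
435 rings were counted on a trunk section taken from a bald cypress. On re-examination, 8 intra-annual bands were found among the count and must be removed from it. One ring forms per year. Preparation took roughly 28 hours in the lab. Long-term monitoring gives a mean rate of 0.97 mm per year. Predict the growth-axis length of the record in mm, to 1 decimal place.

Adjusted count: 435 − 8 = 427 rings.
Length ≈ 0.97 × 427 = 414.2 mm.

414.2 mm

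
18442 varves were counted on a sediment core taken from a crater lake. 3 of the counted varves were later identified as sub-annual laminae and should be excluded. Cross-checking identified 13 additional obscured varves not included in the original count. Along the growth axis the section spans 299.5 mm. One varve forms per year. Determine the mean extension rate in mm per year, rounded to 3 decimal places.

True varve count = 18442 − 3 + 13 = 18452.
Extension rate ≈ 299.5 / 18452 = 0.016 mm per year.

0.016 mm per year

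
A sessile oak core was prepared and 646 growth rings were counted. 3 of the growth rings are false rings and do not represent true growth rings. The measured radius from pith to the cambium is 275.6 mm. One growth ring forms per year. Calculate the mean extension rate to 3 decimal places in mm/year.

Adjusted count: 646 − 3 = 643 growth rings.
Mean rate = 275.6 mm / 643 years ≈ 0.429 mm/year.

0.429 mm/year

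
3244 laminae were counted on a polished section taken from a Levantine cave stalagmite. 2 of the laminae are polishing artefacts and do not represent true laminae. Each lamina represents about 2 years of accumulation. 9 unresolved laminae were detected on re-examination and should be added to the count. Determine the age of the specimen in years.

Correcting the raw count gives 3244 − 2 + 9 = 3251 true laminae.
At 2 years per lamina, 3251 × 2 = 6502 years.

6502 years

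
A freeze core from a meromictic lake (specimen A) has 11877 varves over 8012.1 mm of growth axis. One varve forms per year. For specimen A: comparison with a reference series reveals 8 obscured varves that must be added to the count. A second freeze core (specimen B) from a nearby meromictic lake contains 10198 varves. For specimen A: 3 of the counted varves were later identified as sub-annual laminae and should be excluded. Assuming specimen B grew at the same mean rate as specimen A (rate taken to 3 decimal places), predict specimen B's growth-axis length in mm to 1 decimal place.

6873.5 mm

Specimen A: adjusted count: 11877 − 3 + 8 = 11882 varves.
A: Extension rate ≈ 8012.1 / 11882 = 0.674 mm/year.
For B, 0.674 mm/year × 10198 years = 6873.5 mm.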